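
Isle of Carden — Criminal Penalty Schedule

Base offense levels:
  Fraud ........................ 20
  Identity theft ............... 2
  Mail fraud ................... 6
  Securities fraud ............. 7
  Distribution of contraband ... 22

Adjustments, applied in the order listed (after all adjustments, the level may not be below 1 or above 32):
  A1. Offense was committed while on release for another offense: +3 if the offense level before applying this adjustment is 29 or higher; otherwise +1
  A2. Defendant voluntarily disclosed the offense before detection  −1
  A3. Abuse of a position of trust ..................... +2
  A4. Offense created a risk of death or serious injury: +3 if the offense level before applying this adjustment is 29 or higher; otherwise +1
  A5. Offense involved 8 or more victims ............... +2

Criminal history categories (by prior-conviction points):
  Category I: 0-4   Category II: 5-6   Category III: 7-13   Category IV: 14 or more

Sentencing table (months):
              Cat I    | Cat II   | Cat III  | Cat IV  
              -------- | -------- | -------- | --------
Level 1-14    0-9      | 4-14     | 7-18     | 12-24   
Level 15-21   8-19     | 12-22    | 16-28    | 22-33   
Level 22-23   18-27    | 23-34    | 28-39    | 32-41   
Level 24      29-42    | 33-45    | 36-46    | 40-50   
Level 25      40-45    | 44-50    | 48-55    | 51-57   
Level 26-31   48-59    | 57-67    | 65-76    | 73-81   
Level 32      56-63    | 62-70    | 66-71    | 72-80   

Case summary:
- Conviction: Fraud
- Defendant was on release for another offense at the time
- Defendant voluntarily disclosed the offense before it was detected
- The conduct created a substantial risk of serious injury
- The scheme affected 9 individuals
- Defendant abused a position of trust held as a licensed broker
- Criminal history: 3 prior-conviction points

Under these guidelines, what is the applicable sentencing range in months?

40-45 months

Base offense level for fraud: 20.
A1 applies (level before this adjustment is 20 < 29, so +1): 20 + 1 = 21.
A2 applies: 21 − 1 = 20.
A3 applies: 20 + 2 = 22.
A4 applies (level before this adjustment is 22 < 29, so +1): 22 + 1 = 23.
A5 applies: 23 + 2 = 25.
Final offense level: 25.
Criminal history: 3 prior points → Category I (0-4).
Level 25 falls in the 25 band.
Grid: Level 25 × Category I = 40-45 months.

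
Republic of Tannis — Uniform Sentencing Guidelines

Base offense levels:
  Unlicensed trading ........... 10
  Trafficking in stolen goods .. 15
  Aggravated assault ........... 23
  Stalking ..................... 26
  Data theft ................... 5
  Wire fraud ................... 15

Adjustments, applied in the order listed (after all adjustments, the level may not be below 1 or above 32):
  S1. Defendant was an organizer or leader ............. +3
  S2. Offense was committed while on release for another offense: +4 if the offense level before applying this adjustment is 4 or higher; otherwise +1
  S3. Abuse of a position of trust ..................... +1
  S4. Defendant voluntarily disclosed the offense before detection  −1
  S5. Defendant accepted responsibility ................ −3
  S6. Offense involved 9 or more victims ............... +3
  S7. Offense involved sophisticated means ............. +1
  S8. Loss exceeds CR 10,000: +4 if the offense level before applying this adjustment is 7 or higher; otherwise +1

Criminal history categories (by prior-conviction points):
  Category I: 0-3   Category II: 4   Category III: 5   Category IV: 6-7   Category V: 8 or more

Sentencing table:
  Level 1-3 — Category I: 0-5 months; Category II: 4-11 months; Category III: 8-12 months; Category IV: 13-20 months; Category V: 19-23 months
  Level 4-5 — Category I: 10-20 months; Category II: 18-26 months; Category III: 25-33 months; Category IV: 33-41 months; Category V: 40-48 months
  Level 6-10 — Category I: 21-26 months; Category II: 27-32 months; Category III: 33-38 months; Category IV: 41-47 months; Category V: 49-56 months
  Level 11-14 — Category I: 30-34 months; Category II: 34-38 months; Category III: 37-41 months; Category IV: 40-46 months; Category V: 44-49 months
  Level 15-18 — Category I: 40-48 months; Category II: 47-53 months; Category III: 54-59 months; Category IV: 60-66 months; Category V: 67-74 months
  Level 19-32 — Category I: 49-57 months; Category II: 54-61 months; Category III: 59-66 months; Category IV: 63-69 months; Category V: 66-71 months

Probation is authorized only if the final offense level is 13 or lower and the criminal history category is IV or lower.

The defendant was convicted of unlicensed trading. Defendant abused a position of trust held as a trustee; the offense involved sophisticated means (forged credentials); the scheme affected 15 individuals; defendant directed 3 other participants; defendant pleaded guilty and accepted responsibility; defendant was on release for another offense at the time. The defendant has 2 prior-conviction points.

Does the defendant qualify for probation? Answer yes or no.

No

Base offense level for unlicensed trading: 10.
S1 applies: 10 + 3 = 13.
S2 applies (level before this adjustment is 13 ≥ 4, so +4): 13 + 4 = 17.
S3 applies: 17 + 1 = 18.
S5 applies: 18 − 3 = 15.
S6 applies: 15 + 3 = 18.
S7 applies: 18 + 1 = 19.
Final offense level: 19.
Criminal history: 2 prior points → Category I (0-3).
Level 19 falls in the 19-32 band.
Grid: Level 19-32 × Category I = 49-57 months.
Probation check: level 19 > 13 and category I ≤ IV → not eligible.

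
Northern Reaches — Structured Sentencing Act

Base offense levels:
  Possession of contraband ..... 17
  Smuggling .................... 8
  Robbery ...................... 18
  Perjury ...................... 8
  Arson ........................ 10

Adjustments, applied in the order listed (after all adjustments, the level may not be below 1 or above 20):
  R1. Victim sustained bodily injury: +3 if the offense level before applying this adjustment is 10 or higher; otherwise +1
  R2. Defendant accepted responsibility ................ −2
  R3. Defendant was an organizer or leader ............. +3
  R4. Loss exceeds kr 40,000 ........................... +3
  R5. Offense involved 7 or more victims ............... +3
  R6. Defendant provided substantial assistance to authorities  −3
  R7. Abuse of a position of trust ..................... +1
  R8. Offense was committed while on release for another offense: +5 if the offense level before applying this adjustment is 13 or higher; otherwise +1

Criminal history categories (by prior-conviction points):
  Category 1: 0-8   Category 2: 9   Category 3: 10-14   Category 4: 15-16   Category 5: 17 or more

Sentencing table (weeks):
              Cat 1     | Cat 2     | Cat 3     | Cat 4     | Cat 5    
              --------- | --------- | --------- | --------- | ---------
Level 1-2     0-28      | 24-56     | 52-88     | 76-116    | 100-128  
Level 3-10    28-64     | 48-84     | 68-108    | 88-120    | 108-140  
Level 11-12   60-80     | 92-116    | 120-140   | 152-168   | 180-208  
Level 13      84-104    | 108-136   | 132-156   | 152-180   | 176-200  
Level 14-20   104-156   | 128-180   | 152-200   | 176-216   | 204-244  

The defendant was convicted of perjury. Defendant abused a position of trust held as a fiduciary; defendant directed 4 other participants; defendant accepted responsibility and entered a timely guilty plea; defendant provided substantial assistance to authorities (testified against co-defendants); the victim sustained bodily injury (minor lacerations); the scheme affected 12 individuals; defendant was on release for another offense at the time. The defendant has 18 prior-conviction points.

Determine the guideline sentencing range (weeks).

Base offense level for perjury: 8.
R1 applies (level before this adjustment is 8 < 10, so +1): 8 + 1 = 9.
R2 applies: 9 − 2 = 7.
R3 applies: 7 + 3 = 10.
R4 does not apply.
R5 applies: 10 + 3 = 13.
R6 applies: 13 − 3 = 10.
R7 applies: 10 + 1 = 11.
R8 applies (level before this adjustment is 11 < 13, so +1): 11 + 1 = 12.
Final offense level: 12.
Criminal history: 18 prior points → Category 5 (17+).
Level 12 falls in the 11-12 band.
Grid: Level 11-12 × Category 5 = 180-208 weeks.

180-208 weeks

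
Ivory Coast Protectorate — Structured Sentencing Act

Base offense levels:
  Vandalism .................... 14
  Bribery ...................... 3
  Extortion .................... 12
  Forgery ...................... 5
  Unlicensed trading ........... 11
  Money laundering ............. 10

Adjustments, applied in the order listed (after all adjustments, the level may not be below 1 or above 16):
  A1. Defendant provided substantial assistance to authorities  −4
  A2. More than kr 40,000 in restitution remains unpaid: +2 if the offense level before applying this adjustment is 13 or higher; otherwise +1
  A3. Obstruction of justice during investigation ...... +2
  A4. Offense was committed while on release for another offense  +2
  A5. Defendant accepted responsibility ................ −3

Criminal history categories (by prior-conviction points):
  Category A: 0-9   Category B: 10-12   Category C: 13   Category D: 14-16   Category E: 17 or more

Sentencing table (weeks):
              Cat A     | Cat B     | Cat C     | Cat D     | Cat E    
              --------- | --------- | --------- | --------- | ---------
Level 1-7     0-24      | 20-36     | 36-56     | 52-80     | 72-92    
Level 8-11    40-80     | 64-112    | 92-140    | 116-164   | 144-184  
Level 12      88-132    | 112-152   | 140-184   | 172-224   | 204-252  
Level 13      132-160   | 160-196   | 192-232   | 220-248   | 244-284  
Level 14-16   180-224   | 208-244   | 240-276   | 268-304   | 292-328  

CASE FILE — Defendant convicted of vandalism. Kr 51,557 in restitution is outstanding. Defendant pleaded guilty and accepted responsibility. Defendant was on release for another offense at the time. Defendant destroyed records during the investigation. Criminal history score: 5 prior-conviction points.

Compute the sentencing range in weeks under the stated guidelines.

180-224 weeks

Base offense level for vandalism: 14.
A2 applies (level before this adjustment is 14 ≥ 13, so +2): 14 + 2 = 16.
A3 applies: 16 + 2 = 18.
A4 applies: 18 + 2 = 20.
A5 applies: 20 − 3 = 17.
Level 17 exceeds the maximum of 16; capped at 16.
Final offense level: 16.
Criminal history: 5 prior points → Category A (0-9).
Level 16 falls in the 14-16 band.
Grid: Level 14-16 × Category A = 180-224 weeks.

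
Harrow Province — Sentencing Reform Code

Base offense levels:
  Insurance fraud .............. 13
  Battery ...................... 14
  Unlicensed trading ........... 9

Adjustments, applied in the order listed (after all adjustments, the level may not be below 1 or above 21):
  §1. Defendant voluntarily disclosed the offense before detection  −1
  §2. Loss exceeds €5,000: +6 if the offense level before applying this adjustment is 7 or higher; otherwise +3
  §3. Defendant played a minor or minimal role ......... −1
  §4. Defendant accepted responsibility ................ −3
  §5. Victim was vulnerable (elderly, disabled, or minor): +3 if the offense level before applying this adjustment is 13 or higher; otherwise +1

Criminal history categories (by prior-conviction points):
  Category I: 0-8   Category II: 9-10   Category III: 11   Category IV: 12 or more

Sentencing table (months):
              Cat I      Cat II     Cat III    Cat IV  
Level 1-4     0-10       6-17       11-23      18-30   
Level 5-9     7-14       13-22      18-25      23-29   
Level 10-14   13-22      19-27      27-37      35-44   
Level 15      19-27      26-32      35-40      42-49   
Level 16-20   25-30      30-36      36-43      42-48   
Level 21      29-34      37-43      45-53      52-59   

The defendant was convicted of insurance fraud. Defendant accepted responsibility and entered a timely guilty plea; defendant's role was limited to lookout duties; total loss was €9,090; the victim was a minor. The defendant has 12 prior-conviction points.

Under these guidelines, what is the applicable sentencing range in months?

42-48 months

Base offense level for insurance fraud: 13.
§1 does not apply.
§2 applies (level before this adjustment is 13 ≥ 7, so +6): 13 + 6 = 19.
§3 applies: 19 − 1 = 18.
§4 applies: 18 − 3 = 15.
§5 applies (level before this adjustment is 15 ≥ 13, so +3): 15 + 3 = 18.
Final offense level: 18.
Criminal history: 12 prior points → Category IV (12+).
Level 18 falls in the 16-20 band.
Grid: Level 16-20 × Category IV = 42-48 months.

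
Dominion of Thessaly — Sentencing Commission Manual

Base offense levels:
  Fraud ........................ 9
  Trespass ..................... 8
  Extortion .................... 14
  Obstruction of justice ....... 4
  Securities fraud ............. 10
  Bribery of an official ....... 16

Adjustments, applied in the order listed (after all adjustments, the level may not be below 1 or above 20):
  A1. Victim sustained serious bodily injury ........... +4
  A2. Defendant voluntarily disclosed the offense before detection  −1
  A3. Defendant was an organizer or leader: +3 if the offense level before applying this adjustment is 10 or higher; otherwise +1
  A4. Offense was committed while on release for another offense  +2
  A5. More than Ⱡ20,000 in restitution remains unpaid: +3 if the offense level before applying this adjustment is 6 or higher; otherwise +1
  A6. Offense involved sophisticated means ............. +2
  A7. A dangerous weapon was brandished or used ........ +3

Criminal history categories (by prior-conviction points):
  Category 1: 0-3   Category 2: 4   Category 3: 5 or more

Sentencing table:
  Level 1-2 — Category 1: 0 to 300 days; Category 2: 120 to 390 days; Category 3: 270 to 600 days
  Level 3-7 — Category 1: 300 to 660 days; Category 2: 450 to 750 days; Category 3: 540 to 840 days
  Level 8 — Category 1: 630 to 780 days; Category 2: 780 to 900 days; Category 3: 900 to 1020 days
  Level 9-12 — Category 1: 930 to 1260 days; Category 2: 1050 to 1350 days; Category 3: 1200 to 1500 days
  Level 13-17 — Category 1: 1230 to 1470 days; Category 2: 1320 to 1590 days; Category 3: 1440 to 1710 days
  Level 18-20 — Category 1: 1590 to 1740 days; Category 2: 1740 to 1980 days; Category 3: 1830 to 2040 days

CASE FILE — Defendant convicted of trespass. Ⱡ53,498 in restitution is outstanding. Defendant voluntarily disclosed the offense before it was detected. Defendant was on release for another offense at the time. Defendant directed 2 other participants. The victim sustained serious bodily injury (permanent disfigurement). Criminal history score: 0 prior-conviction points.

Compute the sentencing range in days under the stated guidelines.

1590-1740 days

Base offense level for trespass: 8.
A1 applies: 8 + 4 = 12.
A2 applies: 12 − 1 = 11.
A3 applies (level before this adjustment is 11 ≥ 10, so +3): 11 + 3 = 14.
A4 applies: 14 + 2 = 16.
A5 applies (level before this adjustment is 16 ≥ 6, so +3): 16 + 3 = 19.
A6 does not apply.
A7 does not apply.
Final offense level: 19.
Criminal history: 0 prior points → Category 1 (0-3).
Level 19 falls in the 18-20 band.
Grid: Level 18-20 × Category 1 = 1590-1740 days.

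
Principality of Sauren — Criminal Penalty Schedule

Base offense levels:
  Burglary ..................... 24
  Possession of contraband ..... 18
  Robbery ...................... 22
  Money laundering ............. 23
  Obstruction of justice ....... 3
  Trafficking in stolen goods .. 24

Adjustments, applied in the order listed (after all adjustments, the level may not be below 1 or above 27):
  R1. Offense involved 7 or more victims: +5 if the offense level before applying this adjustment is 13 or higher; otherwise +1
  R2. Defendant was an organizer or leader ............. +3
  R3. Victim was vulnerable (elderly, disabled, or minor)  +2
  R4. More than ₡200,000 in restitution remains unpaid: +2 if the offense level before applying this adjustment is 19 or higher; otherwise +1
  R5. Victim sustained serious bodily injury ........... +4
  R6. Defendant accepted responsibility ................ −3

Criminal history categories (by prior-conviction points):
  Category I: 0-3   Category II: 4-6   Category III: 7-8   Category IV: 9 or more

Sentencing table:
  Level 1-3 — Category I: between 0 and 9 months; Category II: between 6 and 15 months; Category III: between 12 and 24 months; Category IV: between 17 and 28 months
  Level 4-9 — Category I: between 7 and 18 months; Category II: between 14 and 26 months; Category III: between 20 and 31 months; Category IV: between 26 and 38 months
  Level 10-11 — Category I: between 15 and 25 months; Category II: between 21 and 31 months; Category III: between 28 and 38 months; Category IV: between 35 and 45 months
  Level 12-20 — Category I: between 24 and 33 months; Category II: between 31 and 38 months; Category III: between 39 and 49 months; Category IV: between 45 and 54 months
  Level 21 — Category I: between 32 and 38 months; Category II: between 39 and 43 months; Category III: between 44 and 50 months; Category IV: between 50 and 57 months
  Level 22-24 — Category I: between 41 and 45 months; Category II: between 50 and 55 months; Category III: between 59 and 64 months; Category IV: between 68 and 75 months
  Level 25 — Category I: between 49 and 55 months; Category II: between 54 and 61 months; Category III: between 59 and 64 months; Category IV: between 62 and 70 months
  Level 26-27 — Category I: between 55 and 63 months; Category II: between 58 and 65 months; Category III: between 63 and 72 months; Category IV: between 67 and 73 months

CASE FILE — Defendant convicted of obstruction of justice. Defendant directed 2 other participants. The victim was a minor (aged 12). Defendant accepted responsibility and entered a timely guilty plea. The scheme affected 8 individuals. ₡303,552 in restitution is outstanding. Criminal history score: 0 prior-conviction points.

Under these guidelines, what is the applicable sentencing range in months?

Base offense level for obstruction of justice: 3.
R1 applies (level before this adjustment is 3 < 13, so +1): 3 + 1 = 4.
R2 applies: 4 + 3 = 7.
R3 applies: 7 + 2 = 9.
R4 applies (level before this adjustment is 9 < 19, so +1): 9 + 1 = 10.
R6 applies: 10 − 3 = 7.
Final offense level: 7.
Criminal history: 0 prior points → Category I (0-3).
Level 7 falls in the 4-9 band.
Grid: Level 4-9 × Category I = 7-18 months.

7-18 months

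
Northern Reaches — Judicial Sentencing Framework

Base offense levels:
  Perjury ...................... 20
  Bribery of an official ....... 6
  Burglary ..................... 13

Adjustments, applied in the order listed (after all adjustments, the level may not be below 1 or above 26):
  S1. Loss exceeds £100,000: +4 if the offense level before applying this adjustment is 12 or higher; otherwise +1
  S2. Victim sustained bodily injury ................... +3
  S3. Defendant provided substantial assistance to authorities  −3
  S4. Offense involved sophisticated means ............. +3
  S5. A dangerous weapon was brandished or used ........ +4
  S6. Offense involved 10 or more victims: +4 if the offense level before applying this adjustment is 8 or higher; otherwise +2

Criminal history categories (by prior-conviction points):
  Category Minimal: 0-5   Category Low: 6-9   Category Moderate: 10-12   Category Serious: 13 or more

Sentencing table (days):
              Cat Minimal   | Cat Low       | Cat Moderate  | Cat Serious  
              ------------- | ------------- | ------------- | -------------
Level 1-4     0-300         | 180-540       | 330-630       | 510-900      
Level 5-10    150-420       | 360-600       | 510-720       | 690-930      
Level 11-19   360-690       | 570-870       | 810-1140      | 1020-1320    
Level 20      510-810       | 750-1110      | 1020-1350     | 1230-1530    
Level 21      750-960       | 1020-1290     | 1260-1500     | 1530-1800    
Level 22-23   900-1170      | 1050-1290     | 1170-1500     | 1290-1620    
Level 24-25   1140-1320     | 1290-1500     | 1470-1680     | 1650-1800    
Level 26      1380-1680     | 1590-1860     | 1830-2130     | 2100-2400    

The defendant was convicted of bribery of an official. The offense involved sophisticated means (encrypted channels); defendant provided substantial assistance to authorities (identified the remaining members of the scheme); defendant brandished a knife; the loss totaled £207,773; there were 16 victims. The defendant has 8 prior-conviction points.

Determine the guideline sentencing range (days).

Base offense level for bribery of an official: 6.
S1 applies (level before this adjustment is 6 < 12, so +1): 6 + 1 = 7.
S2 does not apply.
S3 applies: 7 − 3 = 4.
S4 applies: 4 + 3 = 7.
S5 applies: 7 + 4 = 11.
S6 applies (level before this adjustment is 11 ≥ 8, so +4): 11 + 4 = 15.
Final offense level: 15.
Criminal history: 8 prior points → Category Low (6-9).
Level 15 falls in the 11-19 band.
Grid: Level 11-19 × Category Low = 570-870 days.

570-870 days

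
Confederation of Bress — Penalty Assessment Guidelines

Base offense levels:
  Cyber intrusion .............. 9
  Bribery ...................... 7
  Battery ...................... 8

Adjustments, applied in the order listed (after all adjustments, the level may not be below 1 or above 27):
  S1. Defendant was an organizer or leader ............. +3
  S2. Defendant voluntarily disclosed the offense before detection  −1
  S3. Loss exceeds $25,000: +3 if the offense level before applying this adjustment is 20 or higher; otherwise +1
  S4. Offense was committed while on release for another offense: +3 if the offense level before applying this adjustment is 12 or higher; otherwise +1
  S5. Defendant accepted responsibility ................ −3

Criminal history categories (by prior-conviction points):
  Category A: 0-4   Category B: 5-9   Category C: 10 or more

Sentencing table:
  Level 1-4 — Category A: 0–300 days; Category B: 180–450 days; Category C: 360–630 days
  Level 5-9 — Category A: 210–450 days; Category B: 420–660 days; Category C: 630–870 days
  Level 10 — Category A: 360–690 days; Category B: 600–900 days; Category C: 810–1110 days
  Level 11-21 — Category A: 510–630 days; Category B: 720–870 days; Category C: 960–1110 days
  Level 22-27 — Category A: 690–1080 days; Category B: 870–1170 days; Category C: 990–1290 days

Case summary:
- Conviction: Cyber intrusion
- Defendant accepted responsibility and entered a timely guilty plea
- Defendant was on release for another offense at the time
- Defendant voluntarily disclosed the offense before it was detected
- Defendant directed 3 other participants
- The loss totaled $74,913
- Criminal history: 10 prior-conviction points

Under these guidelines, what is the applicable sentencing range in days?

Base offense level for cyber intrusion: 9.
S1 applies: 9 + 3 = 12.
S2 applies: 12 − 1 = 11.
S3 applies (level before this adjustment is 11 < 20, so +1): 11 + 1 = 12.
S4 applies (level before this adjustment is 12 ≥ 12, so +3): 12 + 3 = 15.
S5 applies: 15 − 3 = 12.
Final offense level: 12.
Criminal history: 10 prior points → Category C (10+).
Level 12 falls in the 11-21 band.
Grid: Level 11-21 × Category C = 960-1110 days.

960-1110 days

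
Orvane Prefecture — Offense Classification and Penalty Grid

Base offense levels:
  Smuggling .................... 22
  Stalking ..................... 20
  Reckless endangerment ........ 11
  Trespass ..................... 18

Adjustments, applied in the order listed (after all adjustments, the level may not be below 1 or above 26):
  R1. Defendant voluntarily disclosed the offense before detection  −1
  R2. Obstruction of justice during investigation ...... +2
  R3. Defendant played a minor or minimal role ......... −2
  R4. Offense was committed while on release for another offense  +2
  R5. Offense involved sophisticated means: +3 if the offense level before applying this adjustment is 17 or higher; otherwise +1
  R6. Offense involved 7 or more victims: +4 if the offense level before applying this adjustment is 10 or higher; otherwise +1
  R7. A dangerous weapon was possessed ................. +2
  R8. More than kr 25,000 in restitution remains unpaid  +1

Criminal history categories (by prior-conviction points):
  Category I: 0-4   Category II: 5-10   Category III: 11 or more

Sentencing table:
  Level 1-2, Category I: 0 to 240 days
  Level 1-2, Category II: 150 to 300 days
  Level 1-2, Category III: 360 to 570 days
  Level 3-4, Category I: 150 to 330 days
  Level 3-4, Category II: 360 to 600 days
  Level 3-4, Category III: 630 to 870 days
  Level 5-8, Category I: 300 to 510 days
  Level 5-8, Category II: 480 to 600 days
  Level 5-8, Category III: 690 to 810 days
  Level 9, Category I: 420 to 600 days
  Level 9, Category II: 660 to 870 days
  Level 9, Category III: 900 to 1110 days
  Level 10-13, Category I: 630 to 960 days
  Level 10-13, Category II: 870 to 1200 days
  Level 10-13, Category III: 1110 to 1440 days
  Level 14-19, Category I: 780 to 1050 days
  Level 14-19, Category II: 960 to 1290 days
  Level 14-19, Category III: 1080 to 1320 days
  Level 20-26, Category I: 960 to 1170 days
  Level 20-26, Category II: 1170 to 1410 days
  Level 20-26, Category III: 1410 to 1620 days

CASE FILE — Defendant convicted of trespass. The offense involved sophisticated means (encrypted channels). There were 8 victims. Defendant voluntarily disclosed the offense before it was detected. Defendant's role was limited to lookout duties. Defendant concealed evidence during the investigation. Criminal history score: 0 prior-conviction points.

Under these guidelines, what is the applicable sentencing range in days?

960-1170 days

Base offense level for trespass: 18.
R1 applies: 18 − 1 = 17.
R2 applies: 17 + 2 = 19.
R3 applies: 19 − 2 = 17.
R4 does not apply.
R5 applies (level before this adjustment is 17 ≥ 17, so +3): 17 + 3 = 20.
R6 applies (level before this adjustment is 20 ≥ 10, so +4): 20 + 4 = 24.
R7 does not apply.
Final offense level: 24.
Criminal history: 0 prior points → Category I (0-4).
Level 24 falls in the 20-26 band.
Grid: Level 20-26 × Category I = 960-1170 days.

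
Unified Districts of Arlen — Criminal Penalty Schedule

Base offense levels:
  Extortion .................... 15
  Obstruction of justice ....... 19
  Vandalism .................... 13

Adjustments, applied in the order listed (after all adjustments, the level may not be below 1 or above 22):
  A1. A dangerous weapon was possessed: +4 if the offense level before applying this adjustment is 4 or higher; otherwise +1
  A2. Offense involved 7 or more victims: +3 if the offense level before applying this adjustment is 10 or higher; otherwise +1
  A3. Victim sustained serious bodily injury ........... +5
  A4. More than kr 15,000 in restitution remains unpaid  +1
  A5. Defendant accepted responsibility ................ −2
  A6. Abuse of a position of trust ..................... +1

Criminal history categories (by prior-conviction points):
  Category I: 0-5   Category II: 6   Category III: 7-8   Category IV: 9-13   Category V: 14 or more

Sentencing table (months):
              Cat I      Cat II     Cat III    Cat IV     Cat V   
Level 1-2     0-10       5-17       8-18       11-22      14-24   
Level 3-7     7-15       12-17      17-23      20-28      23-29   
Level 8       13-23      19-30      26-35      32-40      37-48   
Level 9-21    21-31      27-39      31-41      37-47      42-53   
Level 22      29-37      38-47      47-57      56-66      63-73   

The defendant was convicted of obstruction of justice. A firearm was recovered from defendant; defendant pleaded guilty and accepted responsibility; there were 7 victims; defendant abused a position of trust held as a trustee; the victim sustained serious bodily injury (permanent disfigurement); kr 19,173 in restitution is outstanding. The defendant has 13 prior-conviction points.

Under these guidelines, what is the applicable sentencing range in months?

56-66 months

Base offense level for obstruction of justice: 19.
A1 applies (level before this adjustment is 19 ≥ 4, so +4): 19 + 4 = 23.
A2 applies (level before this adjustment is 23 ≥ 10, so +3): 23 + 3 = 26.
A3 applies: 26 + 5 = 31.
A4 applies: 31 + 1 = 32.
A5 applies: 32 − 2 = 30.
A6 applies: 30 + 1 = 31.
Level 31 exceeds the maximum of 22; capped at 22.
Final offense level: 22.
Criminal history: 13 prior points → Category IV (9-13).
Level 22 falls in the 22 band.
Grid: Level 22 × Category IV = 56-66 months.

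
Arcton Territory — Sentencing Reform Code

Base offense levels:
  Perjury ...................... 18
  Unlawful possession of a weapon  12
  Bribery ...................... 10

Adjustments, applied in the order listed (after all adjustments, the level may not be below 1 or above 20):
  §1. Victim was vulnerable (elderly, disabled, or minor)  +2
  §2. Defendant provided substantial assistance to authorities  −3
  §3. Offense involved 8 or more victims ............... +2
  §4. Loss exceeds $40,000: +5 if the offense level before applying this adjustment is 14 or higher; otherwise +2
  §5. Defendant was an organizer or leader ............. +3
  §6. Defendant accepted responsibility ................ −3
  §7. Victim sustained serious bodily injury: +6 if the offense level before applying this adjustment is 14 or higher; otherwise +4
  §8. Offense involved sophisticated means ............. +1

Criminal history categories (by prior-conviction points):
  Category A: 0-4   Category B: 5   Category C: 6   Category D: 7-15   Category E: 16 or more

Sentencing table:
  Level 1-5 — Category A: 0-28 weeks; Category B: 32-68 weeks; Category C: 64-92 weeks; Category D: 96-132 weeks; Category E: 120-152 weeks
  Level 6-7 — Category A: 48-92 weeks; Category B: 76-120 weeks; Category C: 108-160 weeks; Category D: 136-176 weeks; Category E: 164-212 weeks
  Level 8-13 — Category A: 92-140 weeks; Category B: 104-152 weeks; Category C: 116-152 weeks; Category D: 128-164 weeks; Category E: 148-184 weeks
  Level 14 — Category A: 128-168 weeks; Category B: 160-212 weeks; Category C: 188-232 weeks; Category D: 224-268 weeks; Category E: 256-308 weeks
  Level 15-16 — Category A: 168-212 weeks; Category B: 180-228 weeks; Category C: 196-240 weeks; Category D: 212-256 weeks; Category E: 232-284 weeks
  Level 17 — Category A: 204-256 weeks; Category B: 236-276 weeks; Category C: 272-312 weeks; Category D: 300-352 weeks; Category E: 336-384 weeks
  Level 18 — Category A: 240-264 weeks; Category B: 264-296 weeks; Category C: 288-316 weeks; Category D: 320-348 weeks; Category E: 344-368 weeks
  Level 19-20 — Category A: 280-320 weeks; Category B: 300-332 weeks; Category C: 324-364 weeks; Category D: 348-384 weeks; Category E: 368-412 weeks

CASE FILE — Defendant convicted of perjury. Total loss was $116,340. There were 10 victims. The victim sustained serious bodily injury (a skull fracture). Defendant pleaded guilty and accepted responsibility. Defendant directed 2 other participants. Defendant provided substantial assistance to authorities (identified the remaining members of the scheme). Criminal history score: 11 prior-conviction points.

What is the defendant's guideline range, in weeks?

Base offense level for perjury: 18.
§2 applies: 18 − 3 = 15.
§3 applies: 15 + 2 = 17.
§4 applies (level before this adjustment is 17 ≥ 14, so +5): 17 + 5 = 22.
§5 applies: 22 + 3 = 25.
§6 applies: 25 − 3 = 22.
§7 applies (level before this adjustment is 22 ≥ 14, so +6): 22 + 6 = 28.
§8 does not apply.
Level 28 exceeds the maximum of 20; capped at 20.
Final offense level: 20.
Criminal history: 11 prior points → Category D (7-15).
Level 20 falls in the 19-20 band.
Grid: Level 19-20 × Category D = 348-384 weeks.

348-384 weeks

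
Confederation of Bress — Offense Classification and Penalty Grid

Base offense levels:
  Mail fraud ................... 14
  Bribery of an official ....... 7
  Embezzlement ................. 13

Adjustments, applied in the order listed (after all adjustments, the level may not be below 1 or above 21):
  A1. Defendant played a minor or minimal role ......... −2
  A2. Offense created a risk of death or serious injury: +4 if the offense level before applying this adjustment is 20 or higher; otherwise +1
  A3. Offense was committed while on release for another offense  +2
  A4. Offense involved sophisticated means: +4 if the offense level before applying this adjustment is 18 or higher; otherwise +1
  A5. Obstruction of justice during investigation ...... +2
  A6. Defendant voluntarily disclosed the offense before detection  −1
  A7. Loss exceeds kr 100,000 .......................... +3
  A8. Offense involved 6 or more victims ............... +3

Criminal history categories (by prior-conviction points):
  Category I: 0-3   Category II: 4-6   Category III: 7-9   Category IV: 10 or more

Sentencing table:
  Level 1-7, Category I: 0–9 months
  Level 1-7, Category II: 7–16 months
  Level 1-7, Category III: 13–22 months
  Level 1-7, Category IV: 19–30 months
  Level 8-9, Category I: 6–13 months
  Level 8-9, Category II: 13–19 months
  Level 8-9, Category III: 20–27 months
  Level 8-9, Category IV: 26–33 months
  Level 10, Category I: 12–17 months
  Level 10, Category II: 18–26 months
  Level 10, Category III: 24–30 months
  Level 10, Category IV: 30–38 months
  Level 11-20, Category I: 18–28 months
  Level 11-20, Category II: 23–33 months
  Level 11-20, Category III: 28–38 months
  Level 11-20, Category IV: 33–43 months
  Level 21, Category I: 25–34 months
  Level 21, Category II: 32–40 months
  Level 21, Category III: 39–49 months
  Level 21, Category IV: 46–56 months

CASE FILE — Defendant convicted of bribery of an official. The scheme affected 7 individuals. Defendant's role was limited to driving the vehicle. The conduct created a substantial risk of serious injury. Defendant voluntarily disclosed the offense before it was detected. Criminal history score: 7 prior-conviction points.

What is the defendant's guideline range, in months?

20-27 months

Base offense level for bribery of an official: 7.
A1 applies: 7 − 2 = 5.
A2 applies (level before this adjustment is 5 < 20, so +1): 5 + 1 = 6.
A4 does not apply.
A5 does not apply.
A6 applies: 6 − 1 = 5.
A8 applies: 5 + 3 = 8.
Final offense level: 8.
Criminal history: 7 prior points → Category III (7-9).
Level 8 falls in the 8-9 band.
Grid: Level 8-9 × Category III = 20-27 months.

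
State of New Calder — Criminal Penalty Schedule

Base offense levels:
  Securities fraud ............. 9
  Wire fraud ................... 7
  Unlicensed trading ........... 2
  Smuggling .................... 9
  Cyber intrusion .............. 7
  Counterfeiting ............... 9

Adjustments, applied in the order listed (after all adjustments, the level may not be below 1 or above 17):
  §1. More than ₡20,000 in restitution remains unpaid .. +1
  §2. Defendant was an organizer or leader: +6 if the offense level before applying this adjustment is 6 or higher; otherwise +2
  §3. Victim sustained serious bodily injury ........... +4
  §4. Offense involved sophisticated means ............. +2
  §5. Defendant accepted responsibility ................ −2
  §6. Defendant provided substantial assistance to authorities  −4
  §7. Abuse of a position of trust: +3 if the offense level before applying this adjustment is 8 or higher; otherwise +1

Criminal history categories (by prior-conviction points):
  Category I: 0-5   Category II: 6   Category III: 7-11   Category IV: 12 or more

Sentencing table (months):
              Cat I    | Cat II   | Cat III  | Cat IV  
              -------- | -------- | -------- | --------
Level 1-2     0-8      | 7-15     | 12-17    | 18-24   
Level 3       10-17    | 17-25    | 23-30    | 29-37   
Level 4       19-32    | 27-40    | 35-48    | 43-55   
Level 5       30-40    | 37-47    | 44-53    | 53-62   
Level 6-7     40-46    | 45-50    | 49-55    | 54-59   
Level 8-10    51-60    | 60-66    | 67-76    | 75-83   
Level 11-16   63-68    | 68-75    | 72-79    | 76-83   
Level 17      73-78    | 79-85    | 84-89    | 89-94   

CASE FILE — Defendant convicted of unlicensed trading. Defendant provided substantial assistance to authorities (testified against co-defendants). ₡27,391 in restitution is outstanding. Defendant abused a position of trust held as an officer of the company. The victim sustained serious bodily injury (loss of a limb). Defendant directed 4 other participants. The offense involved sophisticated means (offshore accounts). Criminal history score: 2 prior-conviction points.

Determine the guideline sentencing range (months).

51-60 months

Base offense level for unlicensed trading: 2.
§1 applies: 2 + 1 = 3.
§2 applies (level before this adjustment is 3 < 6, so +2): 3 + 2 = 5.
§3 applies: 5 + 4 = 9.
§4 applies: 9 + 2 = 11.
§5 does not apply.
§6 applies: 11 − 4 = 7.
§7 applies (level before this adjustment is 7 < 8, so +1): 7 + 1 = 8.
Final offense level: 8.
Criminal history: 2 prior points → Category I (0-5).
Level 8 falls in the 8-10 band.
Grid: Level 8-10 × Category I = 51-60 months.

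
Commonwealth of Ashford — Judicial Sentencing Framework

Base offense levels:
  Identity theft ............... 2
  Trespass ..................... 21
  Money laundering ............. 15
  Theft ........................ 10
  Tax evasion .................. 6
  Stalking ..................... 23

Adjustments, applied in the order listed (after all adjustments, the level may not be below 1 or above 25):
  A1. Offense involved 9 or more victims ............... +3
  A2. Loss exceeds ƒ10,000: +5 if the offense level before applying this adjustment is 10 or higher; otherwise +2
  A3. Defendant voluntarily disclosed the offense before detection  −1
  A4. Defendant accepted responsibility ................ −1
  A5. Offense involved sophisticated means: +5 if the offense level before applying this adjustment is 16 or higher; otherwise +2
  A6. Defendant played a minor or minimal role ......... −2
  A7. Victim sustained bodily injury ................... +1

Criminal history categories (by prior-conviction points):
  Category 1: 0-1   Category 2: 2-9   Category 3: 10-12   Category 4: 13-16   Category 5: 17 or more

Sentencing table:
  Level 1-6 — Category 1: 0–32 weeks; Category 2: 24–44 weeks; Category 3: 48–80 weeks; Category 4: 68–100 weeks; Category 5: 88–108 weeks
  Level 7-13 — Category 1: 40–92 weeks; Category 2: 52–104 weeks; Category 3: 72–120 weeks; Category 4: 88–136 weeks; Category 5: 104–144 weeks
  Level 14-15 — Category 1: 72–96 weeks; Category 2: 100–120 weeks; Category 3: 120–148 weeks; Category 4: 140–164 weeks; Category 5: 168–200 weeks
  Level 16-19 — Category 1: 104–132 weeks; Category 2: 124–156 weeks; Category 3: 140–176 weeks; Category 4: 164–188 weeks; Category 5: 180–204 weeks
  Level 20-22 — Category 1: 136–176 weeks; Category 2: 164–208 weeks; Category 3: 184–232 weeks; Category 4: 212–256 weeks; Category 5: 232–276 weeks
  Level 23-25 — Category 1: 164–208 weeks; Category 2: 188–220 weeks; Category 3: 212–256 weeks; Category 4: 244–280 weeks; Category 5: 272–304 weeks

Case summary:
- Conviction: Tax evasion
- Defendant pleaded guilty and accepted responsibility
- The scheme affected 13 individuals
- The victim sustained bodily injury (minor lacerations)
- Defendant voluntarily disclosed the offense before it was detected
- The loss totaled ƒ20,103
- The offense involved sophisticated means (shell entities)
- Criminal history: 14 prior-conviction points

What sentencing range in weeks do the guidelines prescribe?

88-136 weeks

Base offense level for tax evasion: 6.
A1 applies: 6 + 3 = 9.
A2 applies (level before this adjustment is 9 < 10, so +2): 9 + 2 = 11.
A3 applies: 11 − 1 = 10.
A4 applies: 10 − 1 = 9.
A5 applies (level before this adjustment is 9 < 16, so +2): 9 + 2 = 11.
A6 does not apply.
A7 applies: 11 + 1 = 12.
Final offense level: 12.
Criminal history: 14 prior points → Category 4 (13-16).
Level 12 falls in the 7-13 band.
Grid: Level 7-13 × Category 4 = 88-136 weeks.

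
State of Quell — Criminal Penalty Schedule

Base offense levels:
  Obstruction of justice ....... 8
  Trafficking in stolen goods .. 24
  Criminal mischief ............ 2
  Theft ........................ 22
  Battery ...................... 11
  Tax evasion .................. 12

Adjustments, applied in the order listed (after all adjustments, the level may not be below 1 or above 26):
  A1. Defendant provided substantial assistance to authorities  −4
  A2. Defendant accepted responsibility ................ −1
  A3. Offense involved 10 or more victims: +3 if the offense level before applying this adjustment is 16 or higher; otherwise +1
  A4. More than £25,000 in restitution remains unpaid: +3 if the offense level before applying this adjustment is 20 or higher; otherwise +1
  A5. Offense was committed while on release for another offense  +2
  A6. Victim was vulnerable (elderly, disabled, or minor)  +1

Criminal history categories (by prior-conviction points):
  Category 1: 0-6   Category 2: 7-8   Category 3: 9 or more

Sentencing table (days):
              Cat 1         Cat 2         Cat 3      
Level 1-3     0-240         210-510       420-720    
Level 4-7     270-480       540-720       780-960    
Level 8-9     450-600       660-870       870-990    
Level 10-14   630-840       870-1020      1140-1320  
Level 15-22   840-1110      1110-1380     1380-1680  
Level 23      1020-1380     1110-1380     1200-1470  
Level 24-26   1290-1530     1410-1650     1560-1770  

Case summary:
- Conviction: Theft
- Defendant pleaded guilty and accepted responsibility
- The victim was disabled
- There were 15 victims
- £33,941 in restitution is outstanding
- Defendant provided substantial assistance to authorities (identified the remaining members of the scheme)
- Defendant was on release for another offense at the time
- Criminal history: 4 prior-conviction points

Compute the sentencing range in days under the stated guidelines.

1290-1530 days

Base offense level for theft: 22.
A1 applies: 22 − 4 = 18.
A2 applies: 18 − 1 = 17.
A3 applies (level before this adjustment is 17 ≥ 16, so +3): 17 + 3 = 20.
A4 applies (level before this adjustment is 20 ≥ 20, so +3): 20 + 3 = 23.
A5 applies: 23 + 2 = 25.
A6 applies: 25 + 1 = 26.
Final offense level: 26.
Criminal history: 4 prior points → Category 1 (0-6).
Level 26 falls in the 24-26 band.
Grid: Level 24-26 × Category 1 = 1290-1530 days.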